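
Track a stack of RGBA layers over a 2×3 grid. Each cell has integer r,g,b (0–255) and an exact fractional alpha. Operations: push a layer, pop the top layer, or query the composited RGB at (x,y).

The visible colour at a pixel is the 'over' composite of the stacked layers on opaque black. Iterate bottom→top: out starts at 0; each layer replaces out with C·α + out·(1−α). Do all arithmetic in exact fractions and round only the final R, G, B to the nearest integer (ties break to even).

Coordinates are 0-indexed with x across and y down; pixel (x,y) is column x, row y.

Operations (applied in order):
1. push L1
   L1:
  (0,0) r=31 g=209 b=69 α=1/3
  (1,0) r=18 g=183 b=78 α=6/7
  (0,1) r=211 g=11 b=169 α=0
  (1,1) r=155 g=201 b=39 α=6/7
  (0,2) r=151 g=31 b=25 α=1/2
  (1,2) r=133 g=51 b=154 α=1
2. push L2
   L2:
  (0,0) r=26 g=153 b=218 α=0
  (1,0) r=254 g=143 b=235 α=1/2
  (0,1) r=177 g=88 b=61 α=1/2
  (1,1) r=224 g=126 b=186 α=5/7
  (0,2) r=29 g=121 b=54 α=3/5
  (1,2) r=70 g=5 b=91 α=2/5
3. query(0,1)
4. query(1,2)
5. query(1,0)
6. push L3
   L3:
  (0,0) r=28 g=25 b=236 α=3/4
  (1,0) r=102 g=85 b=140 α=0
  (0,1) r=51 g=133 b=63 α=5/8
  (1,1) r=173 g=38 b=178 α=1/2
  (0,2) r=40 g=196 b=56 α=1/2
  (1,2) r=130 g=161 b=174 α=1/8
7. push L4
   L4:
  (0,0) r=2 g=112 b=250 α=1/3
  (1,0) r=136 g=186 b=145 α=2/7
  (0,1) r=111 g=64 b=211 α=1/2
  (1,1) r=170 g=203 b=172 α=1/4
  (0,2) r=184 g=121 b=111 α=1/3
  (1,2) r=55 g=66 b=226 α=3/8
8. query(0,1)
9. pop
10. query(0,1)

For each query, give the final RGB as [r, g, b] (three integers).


query (0,1) [L1,L2] — begin 0,0,0
+L1 (α=0) → [0, 0, 0]
+L2 (α=1/2) → [177/2, 44, 61/2]
= [88, 44, 30]

query (1,2) [L1,L2] — begin 0,0,0
+L1 (α=1) → [133, 51, 154]
+L2 (α=2/5) → [539/5, 163/5, 644/5]
= [108, 33, 129]

at x=1,y=0 over L1,L2:
L1 α=6/7: [108/7, 1098/7, 468/7]
L2 α=1/2: [943/7, 2099/14, 2113/14]
rounded: [135, 150, 151]

(0,1) stack=L1,L2,L3,L4; from [0,0,0]:
+L1 (α=0) → [0, 0, 0]
+L2 (α=1/2) → [177/2, 44, 61/2]
+L3 (α=5/8) → [1041/16, 797/8, 813/16]
+L4 (α=1/2) → [2817/32, 1309/16, 4189/32]
→ [88, 82, 131]

at x=0,y=1 over L1,L2,L3:
+L1 (α=0) → [0, 0, 0]
+L2 (α=1/2) → [177/2, 44, 61/2]
+L3 (α=5/8) → [1041/16, 797/8, 813/16]
rounded: [65, 100, 51]


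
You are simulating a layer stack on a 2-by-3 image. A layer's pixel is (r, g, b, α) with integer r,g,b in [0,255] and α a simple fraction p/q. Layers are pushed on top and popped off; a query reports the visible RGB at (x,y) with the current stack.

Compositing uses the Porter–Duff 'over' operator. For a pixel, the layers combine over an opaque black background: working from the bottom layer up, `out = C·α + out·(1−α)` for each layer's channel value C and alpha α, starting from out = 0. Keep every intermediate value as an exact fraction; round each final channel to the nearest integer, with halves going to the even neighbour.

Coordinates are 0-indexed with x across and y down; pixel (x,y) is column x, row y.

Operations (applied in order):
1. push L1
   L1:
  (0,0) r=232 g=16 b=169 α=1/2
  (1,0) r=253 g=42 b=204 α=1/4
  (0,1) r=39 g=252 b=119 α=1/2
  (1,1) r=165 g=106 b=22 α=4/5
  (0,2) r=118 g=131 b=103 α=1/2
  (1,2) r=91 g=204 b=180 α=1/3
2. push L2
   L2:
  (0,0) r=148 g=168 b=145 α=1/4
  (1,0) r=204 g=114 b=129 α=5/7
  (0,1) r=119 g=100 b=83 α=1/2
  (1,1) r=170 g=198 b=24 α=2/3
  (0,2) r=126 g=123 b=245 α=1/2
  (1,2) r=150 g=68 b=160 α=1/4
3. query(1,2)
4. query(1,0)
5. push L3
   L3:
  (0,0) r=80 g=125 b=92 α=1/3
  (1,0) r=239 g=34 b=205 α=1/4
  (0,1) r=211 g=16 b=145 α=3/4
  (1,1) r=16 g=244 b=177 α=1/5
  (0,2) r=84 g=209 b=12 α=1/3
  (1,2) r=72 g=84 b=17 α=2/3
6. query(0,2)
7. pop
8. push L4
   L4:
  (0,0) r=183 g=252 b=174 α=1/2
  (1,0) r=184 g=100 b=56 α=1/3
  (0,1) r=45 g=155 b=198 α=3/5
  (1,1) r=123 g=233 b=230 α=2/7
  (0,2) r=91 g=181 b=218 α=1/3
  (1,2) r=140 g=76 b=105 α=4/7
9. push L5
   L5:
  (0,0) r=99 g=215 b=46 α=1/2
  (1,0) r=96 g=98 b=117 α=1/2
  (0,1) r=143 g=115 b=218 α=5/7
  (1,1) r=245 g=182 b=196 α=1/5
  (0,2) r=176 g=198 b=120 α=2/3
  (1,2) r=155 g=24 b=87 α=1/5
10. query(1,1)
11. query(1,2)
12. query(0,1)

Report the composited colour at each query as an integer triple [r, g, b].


(1,2) stack=L1,L2; from [0,0,0]:
after L1 α=1/3: [91/3, 68, 60]
after L2 α=1/4: [241/4, 68, 85]
= [60, 68, 85]

(1,0) stack=L1,L2; from [0,0,0]:
after L1 α=1/4: [253/4, 21/2, 51]
after L2 α=5/7: [2293/14, 591/7, 747/7]
rounded: [164, 84, 107]

query (0,2) [L1,L2,L3] — begin 0,0,0
L1 α=1/2: [59, 131/2, 103/2]
L2 α=1/2: [185/2, 377/4, 593/4]
L3 α=1/3: [269/3, 265/2, 617/6]
= [90, 132, 103]

at x=1,y=1 over L1,L2,L4,L5:
L1 α=4/5: [132, 424/5, 88/5]
L2 α=2/3: [472/3, 2404/15, 328/15]
L4 α=2/7: [3098/21, 3802/21, 244/3]
L5 α=1/5: [17537/105, 3806/21, 1564/15]
= [167, 181, 104]

at x=1,y=2 over L1,L2,L4,L5:
+L1 (α=1/3) → [91/3, 68, 60]
+L2 (α=1/4) → [241/4, 68, 85]
+L4 (α=4/7) → [2963/28, 508/7, 675/7]
+L5 (α=1/5) → [4048/35, 440/7, 3309/35]
= [116, 63, 95]

at x=0,y=1 over L1,L2,L4,L5:
after L1 α=1/2: [39/2, 126, 119/2]
after L2 α=1/2: [277/4, 113, 285/4]
after L4 α=3/5: [547/10, 691/5, 1473/10]
after L5 α=5/7: [4122/35, 4257/35, 989/5]
rounded: [118, 122, 198]


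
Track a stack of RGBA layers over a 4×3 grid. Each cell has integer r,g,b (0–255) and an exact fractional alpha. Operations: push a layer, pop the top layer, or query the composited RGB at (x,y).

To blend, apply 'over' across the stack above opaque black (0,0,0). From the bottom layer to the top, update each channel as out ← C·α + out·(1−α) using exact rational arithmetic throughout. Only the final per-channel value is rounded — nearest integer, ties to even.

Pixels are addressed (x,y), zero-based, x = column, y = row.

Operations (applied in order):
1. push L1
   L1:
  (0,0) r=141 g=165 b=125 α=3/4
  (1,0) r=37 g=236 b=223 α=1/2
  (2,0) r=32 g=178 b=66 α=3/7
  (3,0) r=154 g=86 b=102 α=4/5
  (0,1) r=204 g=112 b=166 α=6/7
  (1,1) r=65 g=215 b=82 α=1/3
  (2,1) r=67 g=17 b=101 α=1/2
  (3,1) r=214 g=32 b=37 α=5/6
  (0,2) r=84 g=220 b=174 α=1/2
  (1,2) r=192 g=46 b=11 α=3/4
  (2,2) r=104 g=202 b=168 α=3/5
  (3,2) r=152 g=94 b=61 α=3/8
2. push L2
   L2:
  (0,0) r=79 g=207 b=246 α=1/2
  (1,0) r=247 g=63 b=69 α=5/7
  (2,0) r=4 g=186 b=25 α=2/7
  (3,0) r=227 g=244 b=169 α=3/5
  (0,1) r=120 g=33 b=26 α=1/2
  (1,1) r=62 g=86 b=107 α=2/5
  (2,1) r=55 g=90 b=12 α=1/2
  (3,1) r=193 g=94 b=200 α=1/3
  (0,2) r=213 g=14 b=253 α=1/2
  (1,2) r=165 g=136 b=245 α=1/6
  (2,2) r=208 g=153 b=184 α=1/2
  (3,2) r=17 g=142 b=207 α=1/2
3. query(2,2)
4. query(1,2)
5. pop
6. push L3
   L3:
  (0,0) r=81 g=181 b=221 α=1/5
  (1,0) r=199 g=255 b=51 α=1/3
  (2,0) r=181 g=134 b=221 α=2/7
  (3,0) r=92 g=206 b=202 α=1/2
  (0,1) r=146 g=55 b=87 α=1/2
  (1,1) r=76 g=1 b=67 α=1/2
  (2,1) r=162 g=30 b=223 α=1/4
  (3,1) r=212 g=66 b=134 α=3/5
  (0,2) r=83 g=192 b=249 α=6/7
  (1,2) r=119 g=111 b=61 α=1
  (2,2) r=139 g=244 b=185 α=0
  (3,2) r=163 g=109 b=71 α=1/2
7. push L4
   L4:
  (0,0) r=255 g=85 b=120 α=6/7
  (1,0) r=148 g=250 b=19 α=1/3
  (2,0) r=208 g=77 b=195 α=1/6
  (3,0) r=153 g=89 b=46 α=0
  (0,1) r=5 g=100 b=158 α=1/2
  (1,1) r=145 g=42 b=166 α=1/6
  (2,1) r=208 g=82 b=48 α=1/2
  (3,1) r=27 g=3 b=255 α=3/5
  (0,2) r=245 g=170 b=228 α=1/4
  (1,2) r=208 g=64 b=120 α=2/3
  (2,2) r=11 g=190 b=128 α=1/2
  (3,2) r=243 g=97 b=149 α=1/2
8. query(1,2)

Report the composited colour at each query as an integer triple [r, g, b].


at x=2,y=2 over L1,L2:
+L1 (α=3/5) → [312/5, 606/5, 504/5]
+L2 (α=1/2) → [676/5, 1371/10, 712/5]
→ [135, 137, 142]

at x=1,y=2 over L1,L2:
after L1 α=3/4: [144, 69/2, 33/4]
after L2 α=1/6: [295/2, 617/12, 1145/24]
= [148, 51, 48]

(1,2) stack=L1,L3,L4; from [0,0,0]:
after L1 α=3/4: [144, 69/2, 33/4]
after L3 α=1: [119, 111, 61]
after L4 α=2/3: [535/3, 239/3, 301/3]
rounded: [178, 80, 100]


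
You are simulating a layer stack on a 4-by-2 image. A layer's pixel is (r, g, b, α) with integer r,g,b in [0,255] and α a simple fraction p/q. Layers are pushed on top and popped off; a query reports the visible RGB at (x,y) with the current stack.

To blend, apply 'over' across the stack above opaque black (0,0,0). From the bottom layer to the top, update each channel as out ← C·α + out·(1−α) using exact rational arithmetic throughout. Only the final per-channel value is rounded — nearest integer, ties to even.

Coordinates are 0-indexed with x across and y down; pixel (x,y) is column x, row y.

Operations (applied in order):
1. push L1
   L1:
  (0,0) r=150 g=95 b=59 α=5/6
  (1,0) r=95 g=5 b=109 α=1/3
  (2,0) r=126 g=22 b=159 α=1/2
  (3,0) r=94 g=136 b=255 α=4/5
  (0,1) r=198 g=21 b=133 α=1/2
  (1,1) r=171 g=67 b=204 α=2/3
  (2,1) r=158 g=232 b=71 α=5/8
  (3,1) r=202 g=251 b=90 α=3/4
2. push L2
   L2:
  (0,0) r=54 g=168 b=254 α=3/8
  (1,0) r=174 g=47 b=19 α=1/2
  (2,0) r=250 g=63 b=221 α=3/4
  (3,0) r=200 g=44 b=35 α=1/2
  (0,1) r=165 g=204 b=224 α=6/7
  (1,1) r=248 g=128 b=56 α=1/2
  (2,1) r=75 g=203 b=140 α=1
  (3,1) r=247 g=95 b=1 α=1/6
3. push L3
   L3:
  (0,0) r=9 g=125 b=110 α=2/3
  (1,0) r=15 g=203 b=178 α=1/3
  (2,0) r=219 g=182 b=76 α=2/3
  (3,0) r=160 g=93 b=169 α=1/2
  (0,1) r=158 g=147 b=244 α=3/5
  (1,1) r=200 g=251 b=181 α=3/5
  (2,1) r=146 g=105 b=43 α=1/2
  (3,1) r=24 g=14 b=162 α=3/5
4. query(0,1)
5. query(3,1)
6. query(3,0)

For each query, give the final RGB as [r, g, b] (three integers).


at x=0,y=1 over L1,L2,L3:
L1 α=1/2: [99, 21/2, 133/2]
L2 α=6/7: [1089/7, 2469/14, 403/2]
L3 α=3/5: [5496/35, 5556/35, 227]
= [157, 159, 227]

(3,1) stack=L1,L2,L3; from [0,0,0]:
+L1 (α=3/4) → [303/2, 753/4, 135/2]
+L2 (α=1/6) → [2009/12, 4145/24, 677/12]
+L3 (α=3/5) → [2441/30, 4649/60, 3593/30]
rounded: [81, 77, 120]

query (3,0) [L1,L2,L3] — begin 0,0,0
+L1 (α=4/5) → [376/5, 544/5, 204]
+L2 (α=1/2) → [688/5, 382/5, 239/2]
+L3 (α=1/2) → [744/5, 847/10, 577/4]
→ [149, 85, 144]


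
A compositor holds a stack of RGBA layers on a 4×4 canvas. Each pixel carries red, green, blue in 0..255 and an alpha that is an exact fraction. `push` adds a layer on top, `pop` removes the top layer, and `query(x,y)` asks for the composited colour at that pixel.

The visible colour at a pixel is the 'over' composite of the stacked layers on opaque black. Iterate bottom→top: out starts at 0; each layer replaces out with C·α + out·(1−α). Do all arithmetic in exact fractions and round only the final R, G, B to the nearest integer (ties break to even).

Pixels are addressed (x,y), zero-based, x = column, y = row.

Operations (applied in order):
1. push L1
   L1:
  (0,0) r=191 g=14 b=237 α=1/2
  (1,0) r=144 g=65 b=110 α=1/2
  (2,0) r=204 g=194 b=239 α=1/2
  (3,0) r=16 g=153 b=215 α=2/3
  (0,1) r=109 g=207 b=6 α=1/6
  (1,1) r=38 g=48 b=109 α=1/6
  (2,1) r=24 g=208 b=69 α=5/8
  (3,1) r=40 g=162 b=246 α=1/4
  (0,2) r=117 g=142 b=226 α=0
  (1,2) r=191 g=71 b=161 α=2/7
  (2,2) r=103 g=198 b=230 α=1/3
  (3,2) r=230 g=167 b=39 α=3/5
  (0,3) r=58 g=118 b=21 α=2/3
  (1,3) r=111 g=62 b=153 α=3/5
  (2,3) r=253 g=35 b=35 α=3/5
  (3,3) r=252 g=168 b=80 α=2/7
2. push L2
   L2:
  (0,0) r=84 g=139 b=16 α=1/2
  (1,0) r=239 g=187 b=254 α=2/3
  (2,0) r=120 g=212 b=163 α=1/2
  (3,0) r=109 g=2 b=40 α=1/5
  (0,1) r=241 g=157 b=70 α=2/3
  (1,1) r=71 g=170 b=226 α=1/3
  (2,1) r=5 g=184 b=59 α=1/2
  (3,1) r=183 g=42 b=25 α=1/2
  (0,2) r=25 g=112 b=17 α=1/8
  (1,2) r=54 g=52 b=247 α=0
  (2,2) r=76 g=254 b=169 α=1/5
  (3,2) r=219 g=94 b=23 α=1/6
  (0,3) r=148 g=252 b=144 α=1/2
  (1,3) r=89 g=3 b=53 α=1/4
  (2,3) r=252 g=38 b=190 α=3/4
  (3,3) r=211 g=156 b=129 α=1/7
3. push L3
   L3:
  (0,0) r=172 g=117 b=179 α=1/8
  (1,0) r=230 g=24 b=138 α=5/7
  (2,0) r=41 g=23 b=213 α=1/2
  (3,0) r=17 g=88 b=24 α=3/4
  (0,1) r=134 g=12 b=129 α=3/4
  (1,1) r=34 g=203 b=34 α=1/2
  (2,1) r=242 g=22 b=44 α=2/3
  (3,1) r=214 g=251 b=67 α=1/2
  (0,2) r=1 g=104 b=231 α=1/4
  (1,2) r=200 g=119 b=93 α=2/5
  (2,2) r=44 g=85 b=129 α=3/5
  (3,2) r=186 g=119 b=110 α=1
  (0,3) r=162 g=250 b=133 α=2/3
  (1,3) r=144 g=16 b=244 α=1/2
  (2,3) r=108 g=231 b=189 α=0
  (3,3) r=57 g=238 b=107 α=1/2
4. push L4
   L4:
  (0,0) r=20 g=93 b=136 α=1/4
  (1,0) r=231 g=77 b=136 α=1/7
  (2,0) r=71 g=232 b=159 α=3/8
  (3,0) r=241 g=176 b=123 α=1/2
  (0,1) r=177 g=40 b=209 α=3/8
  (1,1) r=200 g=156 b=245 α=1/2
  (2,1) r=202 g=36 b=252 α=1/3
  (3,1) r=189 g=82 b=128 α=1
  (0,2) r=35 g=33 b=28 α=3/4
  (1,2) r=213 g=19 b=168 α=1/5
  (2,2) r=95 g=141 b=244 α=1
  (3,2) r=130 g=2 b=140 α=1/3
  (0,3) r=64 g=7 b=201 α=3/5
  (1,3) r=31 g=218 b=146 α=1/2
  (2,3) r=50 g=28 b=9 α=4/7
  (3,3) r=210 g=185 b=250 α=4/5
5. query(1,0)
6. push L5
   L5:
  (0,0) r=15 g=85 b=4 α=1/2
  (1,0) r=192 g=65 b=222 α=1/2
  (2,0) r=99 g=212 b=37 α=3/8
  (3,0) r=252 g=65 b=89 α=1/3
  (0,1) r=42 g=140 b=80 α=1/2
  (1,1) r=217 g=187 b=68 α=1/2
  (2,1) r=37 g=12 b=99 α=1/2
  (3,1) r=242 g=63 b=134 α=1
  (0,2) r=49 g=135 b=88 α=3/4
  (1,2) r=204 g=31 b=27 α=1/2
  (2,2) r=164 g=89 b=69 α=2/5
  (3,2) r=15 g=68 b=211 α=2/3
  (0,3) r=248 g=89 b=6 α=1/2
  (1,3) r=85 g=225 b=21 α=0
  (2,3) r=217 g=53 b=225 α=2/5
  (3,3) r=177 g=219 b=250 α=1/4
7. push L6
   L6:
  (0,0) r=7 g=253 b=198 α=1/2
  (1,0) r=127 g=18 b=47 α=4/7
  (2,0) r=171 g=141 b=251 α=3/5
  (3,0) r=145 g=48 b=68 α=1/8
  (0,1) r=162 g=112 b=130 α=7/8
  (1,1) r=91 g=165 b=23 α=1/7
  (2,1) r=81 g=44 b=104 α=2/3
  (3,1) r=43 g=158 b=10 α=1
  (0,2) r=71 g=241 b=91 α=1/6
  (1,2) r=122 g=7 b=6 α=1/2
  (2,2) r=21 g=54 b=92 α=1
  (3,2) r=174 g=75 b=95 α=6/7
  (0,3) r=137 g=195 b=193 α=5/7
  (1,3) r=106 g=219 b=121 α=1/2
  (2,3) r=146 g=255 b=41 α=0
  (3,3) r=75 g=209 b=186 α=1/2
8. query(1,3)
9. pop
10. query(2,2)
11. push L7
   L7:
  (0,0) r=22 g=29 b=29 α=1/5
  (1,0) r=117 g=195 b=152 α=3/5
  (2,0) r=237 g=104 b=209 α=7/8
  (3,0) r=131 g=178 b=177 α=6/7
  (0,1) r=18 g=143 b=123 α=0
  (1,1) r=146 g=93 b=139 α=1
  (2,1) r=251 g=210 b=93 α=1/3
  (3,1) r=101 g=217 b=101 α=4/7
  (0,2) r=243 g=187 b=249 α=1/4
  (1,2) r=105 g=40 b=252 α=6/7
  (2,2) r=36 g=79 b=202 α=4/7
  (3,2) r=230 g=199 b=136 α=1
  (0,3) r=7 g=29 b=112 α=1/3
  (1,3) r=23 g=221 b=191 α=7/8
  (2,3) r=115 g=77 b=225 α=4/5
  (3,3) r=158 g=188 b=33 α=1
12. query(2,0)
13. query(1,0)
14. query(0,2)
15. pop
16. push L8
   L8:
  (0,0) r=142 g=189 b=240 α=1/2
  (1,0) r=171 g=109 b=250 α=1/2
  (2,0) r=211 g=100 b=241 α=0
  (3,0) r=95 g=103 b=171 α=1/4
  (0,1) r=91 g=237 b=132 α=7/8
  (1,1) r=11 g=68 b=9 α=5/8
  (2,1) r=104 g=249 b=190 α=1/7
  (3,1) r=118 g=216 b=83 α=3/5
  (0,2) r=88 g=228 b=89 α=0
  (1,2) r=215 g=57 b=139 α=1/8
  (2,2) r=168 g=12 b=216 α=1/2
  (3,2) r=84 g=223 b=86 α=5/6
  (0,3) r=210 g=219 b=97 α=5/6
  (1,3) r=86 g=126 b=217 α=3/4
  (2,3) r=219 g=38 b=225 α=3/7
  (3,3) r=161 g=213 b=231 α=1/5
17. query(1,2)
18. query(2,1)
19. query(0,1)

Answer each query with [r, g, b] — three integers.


query (1,0) [L1,L2,L3,L4] — begin 0,0,0
+L1 (α=1/2) → [72, 65/2, 55]
+L2 (α=2/3) → [550/3, 271/2, 563/3]
+L3 (α=5/7) → [650/3, 391/7, 3196/21]
+L4 (α=1/7) → [1531/7, 2885/49, 7344/49]
→ [219, 59, 150]

query (1,3) [L1,L2,L3,L4,L5,L6] — begin 0,0,0
after L1 α=3/5: [333/5, 186/5, 459/5]
after L2 α=1/4: [361/5, 573/20, 821/10]
after L3 α=1/2: [1081/10, 893/40, 3261/20]
after L4 α=1/2: [1391/20, 9613/80, 6181/40]
after L5 α=0: [1391/20, 9613/80, 6181/40]
after L6 α=1/2: [3511/40, 27133/160, 11021/80]
→ [88, 170, 138]

query (2,2) [L1,L2,L3,L4,L5] — begin 0,0,0
after L1 α=1/3: [103/3, 66, 230/3]
after L2 α=1/5: [128/3, 518/5, 1427/15]
after L3 α=3/5: [652/15, 2311/25, 8659/75]
after L4 α=1: [95, 141, 244]
after L5 α=2/5: [613/5, 601/5, 174]
→ [123, 120, 174]

(2,0) stack=L1,L2,L3,L4,L5,L7; from [0,0,0]:
L1 α=1/2: [102, 97, 239/2]
L2 α=1/2: [111, 309/2, 565/4]
L3 α=1/2: [76, 355/4, 1417/8]
L4 α=3/8: [593/8, 4559/32, 10901/64]
L5 α=3/8: [5341/64, 43147/256, 61609/512]
L7 α=7/8: [111517/512, 229515/2048, 810665/4096]
= [218, 112, 198]

query (1,0) [L1,L2,L3,L4,L5,L7] — begin 0,0,0
after L1 α=1/2: [72, 65/2, 55]
after L2 α=2/3: [550/3, 271/2, 563/3]
after L3 α=5/7: [650/3, 391/7, 3196/21]
after L4 α=1/7: [1531/7, 2885/49, 7344/49]
after L5 α=1/2: [2875/14, 3035/49, 9111/49]
after L7 α=3/5: [5332/35, 6947/49, 40566/245]
rounded: [152, 142, 166]

query (0,2) [L1,L2,L3,L4,L5,L7] — begin 0,0,0
+L1 (α=0) → [0, 0, 0]
+L2 (α=1/8) → [25/8, 14, 17/8]
+L3 (α=1/4) → [83/32, 73/2, 1899/32]
+L4 (α=3/4) → [3443/128, 271/8, 4587/128]
+L5 (α=3/4) → [22259/512, 3511/32, 38379/512]
+L7 (α=1/4) → [191193/2048, 16517/128, 242625/2048]
= [93, 129, 118]

at x=1,y=2 over L1,L2,L3,L4,L5,L8:
L1 α=2/7: [382/7, 142/7, 46]
L2 α=0: [382/7, 142/7, 46]
L3 α=2/5: [3946/35, 2092/35, 324/5]
L4 α=1/5: [23239/175, 9033/175, 2136/25]
L5 α=1/2: [58939/350, 7229/175, 2811/50]
L8 α=1/8: [69689/400, 4327/100, 26627/400]
→ [174, 43, 67]

at x=2,y=1 over L1,L2,L3,L4,L5,L8:
L1 α=5/8: [15, 130, 345/8]
L2 α=1/2: [10, 157, 817/16]
L3 α=2/3: [494/3, 67, 2225/48]
L4 α=1/3: [1594/9, 170/3, 8273/72]
L5 α=1/2: [1927/18, 103/3, 15401/144]
L8 α=1/7: [2239/21, 65, 19961/168]
→ [107, 65, 119]

(0,1) stack=L1,L2,L3,L4,L5,L8; from [0,0,0]:
L1 α=1/6: [109/6, 69/2, 1]
L2 α=2/3: [3001/18, 697/6, 47]
L3 α=3/4: [10237/72, 913/24, 217/2]
L4 α=3/8: [89417/576, 7445/192, 2339/16]
L5 α=1/2: [113609/1152, 34325/384, 3619/32]
L8 α=7/8: [847433/9216, 671381/3072, 33187/256]
= [92, 219, 130]


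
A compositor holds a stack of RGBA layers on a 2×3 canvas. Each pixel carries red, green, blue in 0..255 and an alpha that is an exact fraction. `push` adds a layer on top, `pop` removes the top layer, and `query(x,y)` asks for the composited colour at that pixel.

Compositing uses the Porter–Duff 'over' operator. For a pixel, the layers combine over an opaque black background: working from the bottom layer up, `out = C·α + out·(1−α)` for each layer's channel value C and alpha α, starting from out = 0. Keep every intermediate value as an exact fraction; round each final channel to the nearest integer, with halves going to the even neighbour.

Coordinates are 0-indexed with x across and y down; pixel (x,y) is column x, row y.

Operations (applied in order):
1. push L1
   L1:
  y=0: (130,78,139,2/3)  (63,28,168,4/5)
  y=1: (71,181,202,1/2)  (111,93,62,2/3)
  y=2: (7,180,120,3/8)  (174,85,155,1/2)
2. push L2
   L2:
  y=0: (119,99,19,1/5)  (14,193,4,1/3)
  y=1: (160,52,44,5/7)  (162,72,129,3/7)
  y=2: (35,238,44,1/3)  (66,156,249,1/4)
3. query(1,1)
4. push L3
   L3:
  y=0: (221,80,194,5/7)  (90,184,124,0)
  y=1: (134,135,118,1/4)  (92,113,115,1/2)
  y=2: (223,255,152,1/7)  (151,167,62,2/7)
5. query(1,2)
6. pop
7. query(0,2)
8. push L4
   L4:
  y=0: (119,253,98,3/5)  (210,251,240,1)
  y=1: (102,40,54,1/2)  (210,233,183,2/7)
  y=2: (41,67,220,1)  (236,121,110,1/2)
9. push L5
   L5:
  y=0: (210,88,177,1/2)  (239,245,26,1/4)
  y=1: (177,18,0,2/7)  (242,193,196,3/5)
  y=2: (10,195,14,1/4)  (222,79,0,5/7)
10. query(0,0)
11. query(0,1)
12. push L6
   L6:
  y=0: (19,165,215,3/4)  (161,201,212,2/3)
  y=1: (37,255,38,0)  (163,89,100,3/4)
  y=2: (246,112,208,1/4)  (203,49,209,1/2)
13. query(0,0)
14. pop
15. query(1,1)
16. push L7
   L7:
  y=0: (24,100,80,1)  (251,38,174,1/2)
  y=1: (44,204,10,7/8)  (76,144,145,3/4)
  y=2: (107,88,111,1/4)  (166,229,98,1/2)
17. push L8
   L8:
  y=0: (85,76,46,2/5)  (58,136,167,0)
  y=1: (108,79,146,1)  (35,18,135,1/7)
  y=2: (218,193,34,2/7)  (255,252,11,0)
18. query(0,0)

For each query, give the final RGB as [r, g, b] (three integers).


at x=1,y=1 over L1,L2:
+L1 (α=2/3) → [74, 62, 124/3]
+L2 (α=3/7) → [782/7, 464/7, 1657/21]
rounded: [112, 66, 79]

at x=1,y=2 over L1,L2,L3:
after L1 α=1/2: [87, 85/2, 155/2]
after L2 α=1/4: [327/4, 567/8, 963/8]
after L3 α=2/7: [2843/28, 5507/56, 5807/56]
= [102, 98, 104]

(0,2) stack=L1,L2; from [0,0,0]:
+L1 (α=3/8) → [21/8, 135/2, 45]
+L2 (α=1/3) → [161/12, 373/3, 134/3]
= [13, 124, 45]

(0,0) stack=L1,L2,L4,L5; from [0,0,0]:
+L1 (α=2/3) → [260/3, 52, 278/3]
+L2 (α=1/5) → [1397/15, 307/5, 1169/15]
+L4 (α=3/5) → [8149/75, 4409/25, 6748/75]
+L5 (α=1/2) → [23899/150, 6609/50, 20023/150]
= [159, 132, 133]

at x=0,y=1 over L1,L2,L4,L5:
+L1 (α=1/2) → [71/2, 181/2, 101]
+L2 (α=5/7) → [871/7, 63, 422/7]
+L4 (α=1/2) → [1585/14, 103/2, 400/7]
+L5 (α=2/7) → [12881/98, 587/14, 2000/49]
rounded: [131, 42, 41]

at x=0,y=0 over L1,L2,L4,L5,L6:
+L1 (α=2/3) → [260/3, 52, 278/3]
+L2 (α=1/5) → [1397/15, 307/5, 1169/15]
+L4 (α=3/5) → [8149/75, 4409/25, 6748/75]
+L5 (α=1/2) → [23899/150, 6609/50, 20023/150]
+L6 (α=3/4) → [32449/600, 31359/200, 116773/600]
→ [54, 157, 195]

at x=1,y=1 over L1,L2,L4,L5:
+L1 (α=2/3) → [74, 62, 124/3]
+L2 (α=3/7) → [782/7, 464/7, 1657/21]
+L4 (α=2/7) → [6850/49, 5582/49, 15971/147]
+L5 (α=3/5) → [49274/245, 7907/49, 118378/735]
= [201, 161, 161]

(0,0) stack=L1,L2,L4,L5,L7,L8; from [0,0,0]:
after L1 α=2/3: [260/3, 52, 278/3]
after L2 α=1/5: [1397/15, 307/5, 1169/15]
after L4 α=3/5: [8149/75, 4409/25, 6748/75]
after L5 α=1/2: [23899/150, 6609/50, 20023/150]
after L7 α=1: [24, 100, 80]
after L8 α=2/5: [242/5, 452/5, 332/5]
= [48, 90, 66]


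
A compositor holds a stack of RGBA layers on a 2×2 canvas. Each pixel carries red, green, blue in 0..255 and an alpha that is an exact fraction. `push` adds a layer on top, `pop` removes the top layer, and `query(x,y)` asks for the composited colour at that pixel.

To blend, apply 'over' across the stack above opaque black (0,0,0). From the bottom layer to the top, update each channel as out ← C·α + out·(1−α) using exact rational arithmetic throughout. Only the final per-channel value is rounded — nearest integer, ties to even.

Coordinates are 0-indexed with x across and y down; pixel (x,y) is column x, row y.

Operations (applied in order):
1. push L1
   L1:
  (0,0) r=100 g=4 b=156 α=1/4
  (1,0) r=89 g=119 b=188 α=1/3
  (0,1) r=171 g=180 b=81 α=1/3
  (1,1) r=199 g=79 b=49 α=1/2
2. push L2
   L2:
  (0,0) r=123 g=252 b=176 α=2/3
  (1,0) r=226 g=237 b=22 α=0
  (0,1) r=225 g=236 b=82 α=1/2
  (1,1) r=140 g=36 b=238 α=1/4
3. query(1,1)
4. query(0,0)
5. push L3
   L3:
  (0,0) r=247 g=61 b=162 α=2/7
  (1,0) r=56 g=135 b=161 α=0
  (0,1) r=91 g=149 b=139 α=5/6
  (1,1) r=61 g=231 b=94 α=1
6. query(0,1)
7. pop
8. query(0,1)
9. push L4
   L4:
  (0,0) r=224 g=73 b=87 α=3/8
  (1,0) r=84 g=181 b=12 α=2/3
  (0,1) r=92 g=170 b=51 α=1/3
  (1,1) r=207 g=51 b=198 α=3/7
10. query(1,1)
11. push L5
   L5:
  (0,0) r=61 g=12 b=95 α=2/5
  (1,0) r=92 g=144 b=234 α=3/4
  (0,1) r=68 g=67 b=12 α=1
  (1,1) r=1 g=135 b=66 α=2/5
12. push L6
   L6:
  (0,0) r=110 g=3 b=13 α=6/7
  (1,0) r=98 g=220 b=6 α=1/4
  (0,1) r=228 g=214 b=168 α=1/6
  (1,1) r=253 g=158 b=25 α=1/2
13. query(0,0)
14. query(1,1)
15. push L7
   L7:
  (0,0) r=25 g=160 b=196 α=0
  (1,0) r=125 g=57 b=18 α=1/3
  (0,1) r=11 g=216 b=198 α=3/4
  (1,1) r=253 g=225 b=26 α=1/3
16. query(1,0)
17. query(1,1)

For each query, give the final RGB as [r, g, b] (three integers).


(1,1) stack=L1,L2; from [0,0,0]:
after L1 α=1/2: [199/2, 79/2, 49/2]
after L2 α=1/4: [877/8, 309/8, 623/8]
rounded: [110, 39, 78]

query (0,0) [L1,L2] — begin 0,0,0
+L1 (α=1/4) → [25, 1, 39]
+L2 (α=2/3) → [271/3, 505/3, 391/3]
→ [90, 168, 130]

query (0,1) [L1,L2,L3] — begin 0,0,0
after L1 α=1/3: [57, 60, 27]
after L2 α=1/2: [141, 148, 109/2]
after L3 α=5/6: [298/3, 893/6, 1499/12]
rounded: [99, 149, 125]

at x=0,y=1 over L1,L2:
L1 α=1/3: [57, 60, 27]
L2 α=1/2: [141, 148, 109/2]
→ [141, 148, 54]

at x=1,y=1 over L1,L2,L4:
after L1 α=1/2: [199/2, 79/2, 49/2]
after L2 α=1/4: [877/8, 309/8, 623/8]
after L4 α=3/7: [2119/14, 615/14, 1811/14]
rounded: [151, 44, 129]

query (0,0) [L1,L2,L4,L5,L6] — begin 0,0,0
L1 α=1/4: [25, 1, 39]
L2 α=2/3: [271/3, 505/3, 391/3]
L4 α=3/8: [3371/24, 1591/12, 1369/12]
L5 α=2/5: [4347/40, 1687/20, 2129/20]
L6 α=6/7: [30747/280, 2047/140, 527/20]
= [110, 15, 26]

at x=1,y=1 over L1,L2,L4,L5,L6:
L1 α=1/2: [199/2, 79/2, 49/2]
L2 α=1/4: [877/8, 309/8, 623/8]
L4 α=3/7: [2119/14, 615/14, 1811/14]
L5 α=2/5: [1277/14, 1125/14, 7281/70]
L6 α=1/2: [4819/28, 3337/28, 9031/140]
→ [172, 119, 65]

(1,0) stack=L1,L2,L4,L5,L6,L7; from [0,0,0]:
+L1 (α=1/3) → [89/3, 119/3, 188/3]
+L2 (α=0) → [89/3, 119/3, 188/3]
+L4 (α=2/3) → [593/9, 1205/9, 260/9]
+L5 (α=3/4) → [3077/36, 5093/36, 3289/18]
+L6 (α=1/4) → [4253/48, 7733/48, 3325/24]
+L7 (α=1/3) → [7253/72, 9101/72, 3541/36]
rounded: [101, 126, 98]

at x=1,y=1 over L1,L2,L4,L5,L6,L7:
L1 α=1/2: [199/2, 79/2, 49/2]
L2 α=1/4: [877/8, 309/8, 623/8]
L4 α=3/7: [2119/14, 615/14, 1811/14]
L5 α=2/5: [1277/14, 1125/14, 7281/70]
L6 α=1/2: [4819/28, 3337/28, 9031/140]
L7 α=1/3: [2787/14, 6487/42, 3617/70]
→ [199, 154, 52]


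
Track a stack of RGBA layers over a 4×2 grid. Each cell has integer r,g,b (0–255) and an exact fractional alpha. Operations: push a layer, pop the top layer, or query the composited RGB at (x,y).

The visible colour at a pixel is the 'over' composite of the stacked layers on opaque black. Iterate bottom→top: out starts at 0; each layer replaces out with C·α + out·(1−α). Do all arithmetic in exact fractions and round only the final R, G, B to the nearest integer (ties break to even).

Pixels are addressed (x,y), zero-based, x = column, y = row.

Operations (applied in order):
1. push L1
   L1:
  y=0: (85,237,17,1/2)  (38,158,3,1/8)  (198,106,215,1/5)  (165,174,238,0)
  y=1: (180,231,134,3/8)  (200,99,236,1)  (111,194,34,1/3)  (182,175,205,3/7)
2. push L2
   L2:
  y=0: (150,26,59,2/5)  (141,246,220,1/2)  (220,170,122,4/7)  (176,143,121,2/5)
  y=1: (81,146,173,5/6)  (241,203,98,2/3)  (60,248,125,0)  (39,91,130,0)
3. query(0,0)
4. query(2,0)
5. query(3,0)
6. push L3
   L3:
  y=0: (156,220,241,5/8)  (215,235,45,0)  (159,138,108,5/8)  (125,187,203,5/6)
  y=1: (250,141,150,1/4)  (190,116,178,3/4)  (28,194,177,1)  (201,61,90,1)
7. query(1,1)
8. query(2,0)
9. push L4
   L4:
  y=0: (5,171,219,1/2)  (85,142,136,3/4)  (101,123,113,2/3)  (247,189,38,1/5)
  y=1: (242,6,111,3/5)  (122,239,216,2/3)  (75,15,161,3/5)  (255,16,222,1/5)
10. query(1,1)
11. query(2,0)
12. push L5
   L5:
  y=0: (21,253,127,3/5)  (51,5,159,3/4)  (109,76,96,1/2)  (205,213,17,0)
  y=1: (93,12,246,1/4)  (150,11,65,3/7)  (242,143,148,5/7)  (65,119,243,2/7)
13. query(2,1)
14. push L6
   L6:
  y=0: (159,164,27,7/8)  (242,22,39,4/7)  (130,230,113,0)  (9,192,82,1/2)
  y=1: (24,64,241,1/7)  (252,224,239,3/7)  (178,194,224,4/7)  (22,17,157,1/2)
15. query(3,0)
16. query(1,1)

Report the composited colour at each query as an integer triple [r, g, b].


query (0,0) [L1,L2] — begin 0,0,0
+L1 (α=1/2) → [85/2, 237/2, 17/2]
+L2 (α=2/5) → [171/2, 163/2, 287/10]
rounded: [86, 82, 29]

(2,0) stack=L1,L2; from [0,0,0]:
+L1 (α=1/5) → [198/5, 106/5, 43]
+L2 (α=4/7) → [4994/35, 3718/35, 617/7]
→ [143, 106, 88]

query (3,0) [L1,L2] — begin 0,0,0
L1 α=0: [0, 0, 0]
L2 α=2/5: [352/5, 286/5, 242/5]
= [70, 57, 48]

query (1,1) [L1,L2,L3] — begin 0,0,0
L1 α=1: [200, 99, 236]
L2 α=2/3: [682/3, 505/3, 144]
L3 α=3/4: [598/3, 1549/12, 339/2]
→ [199, 129, 170]

query (2,0) [L1,L2,L3] — begin 0,0,0
+L1 (α=1/5) → [198/5, 106/5, 43]
+L2 (α=4/7) → [4994/35, 3718/35, 617/7]
+L3 (α=5/8) → [42807/280, 4413/35, 5631/56]
→ [153, 126, 101]

(1,1) stack=L1,L2,L3,L4; from [0,0,0]:
after L1 α=1: [200, 99, 236]
after L2 α=2/3: [682/3, 505/3, 144]
after L3 α=3/4: [598/3, 1549/12, 339/2]
after L4 α=2/3: [1330/9, 7285/36, 401/2]
rounded: [148, 202, 200]

(2,0) stack=L1,L2,L3,L4; from [0,0,0]:
L1 α=1/5: [198/5, 106/5, 43]
L2 α=4/7: [4994/35, 3718/35, 617/7]
L3 α=5/8: [42807/280, 4413/35, 5631/56]
L4 α=2/3: [99367/840, 4341/35, 18287/168]
= [118, 124, 109]

(2,1) stack=L1,L2,L3,L4,L5; from [0,0,0]:
+L1 (α=1/3) → [37, 194/3, 34/3]
+L2 (α=0) → [37, 194/3, 34/3]
+L3 (α=1) → [28, 194, 177]
+L4 (α=3/5) → [281/5, 433/5, 837/5]
+L5 (α=5/7) → [6612/35, 4441/35, 5374/35]
rounded: [189, 127, 154]

(3,0) stack=L1,L2,L3,L4,L5,L6; from [0,0,0]:
L1 α=0: [0, 0, 0]
L2 α=2/5: [352/5, 286/5, 242/5]
L3 α=5/6: [1159/10, 4961/30, 5317/30]
L4 α=1/5: [3553/25, 12757/75, 11204/75]
L5 α=0: [3553/25, 12757/75, 11204/75]
L6 α=1/2: [1889/25, 27157/150, 8677/75]
→ [76, 181, 116]

query (1,1) [L1,L2,L3,L4,L5,L6] — begin 0,0,0
L1 α=1: [200, 99, 236]
L2 α=2/3: [682/3, 505/3, 144]
L3 α=3/4: [598/3, 1549/12, 339/2]
L4 α=2/3: [1330/9, 7285/36, 401/2]
L5 α=3/7: [9370/63, 7582/63, 997/7]
L6 α=3/7: [85108/441, 72664/441, 9007/49]
→ [193, 165, 184]


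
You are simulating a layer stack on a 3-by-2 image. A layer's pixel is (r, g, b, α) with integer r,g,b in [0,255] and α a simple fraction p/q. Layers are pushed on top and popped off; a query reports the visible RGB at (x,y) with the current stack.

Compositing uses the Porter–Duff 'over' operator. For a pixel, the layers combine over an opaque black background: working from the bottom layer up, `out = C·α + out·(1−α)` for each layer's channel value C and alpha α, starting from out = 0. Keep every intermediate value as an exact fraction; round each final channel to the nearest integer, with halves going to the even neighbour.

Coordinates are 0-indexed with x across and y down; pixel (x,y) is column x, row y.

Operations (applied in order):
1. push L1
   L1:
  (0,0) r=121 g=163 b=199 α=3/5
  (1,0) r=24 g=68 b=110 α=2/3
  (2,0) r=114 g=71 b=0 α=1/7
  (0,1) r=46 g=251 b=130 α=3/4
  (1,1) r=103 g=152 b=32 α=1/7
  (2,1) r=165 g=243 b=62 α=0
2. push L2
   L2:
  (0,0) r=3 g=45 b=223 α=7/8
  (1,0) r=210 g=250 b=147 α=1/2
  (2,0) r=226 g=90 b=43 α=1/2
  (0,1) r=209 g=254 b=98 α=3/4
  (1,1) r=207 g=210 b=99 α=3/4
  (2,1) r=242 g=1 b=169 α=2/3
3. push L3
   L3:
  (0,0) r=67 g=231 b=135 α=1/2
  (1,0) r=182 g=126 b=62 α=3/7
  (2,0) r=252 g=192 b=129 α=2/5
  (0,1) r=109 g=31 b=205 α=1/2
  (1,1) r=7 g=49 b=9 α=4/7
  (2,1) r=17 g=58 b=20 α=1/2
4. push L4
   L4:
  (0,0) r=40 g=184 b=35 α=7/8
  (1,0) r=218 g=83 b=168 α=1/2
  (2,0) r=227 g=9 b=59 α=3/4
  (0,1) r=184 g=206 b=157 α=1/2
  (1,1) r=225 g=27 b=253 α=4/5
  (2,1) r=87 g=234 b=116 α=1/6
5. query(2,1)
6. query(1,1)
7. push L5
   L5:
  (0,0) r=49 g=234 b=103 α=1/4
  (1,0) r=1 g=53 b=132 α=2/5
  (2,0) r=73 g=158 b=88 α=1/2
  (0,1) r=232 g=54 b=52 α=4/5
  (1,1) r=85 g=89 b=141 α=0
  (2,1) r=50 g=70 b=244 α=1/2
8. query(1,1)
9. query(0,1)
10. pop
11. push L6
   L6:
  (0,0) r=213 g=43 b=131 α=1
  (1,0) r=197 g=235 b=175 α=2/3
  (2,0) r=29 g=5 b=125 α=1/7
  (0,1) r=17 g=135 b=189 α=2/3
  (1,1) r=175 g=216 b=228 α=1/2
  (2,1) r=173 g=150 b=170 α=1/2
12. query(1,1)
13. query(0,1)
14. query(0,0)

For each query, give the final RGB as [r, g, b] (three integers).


query (2,1) [L1,L2,L3,L4] — begin 0,0,0
+L1 (α=0) → [0, 0, 0]
+L2 (α=2/3) → [484/3, 2/3, 338/3]
+L3 (α=1/2) → [535/6, 88/3, 199/3]
+L4 (α=1/6) → [3197/36, 571/9, 1343/18]
rounded: [89, 63, 75]

(1,1) stack=L1,L2,L3,L4; from [0,0,0]:
after L1 α=1/7: [103/7, 152/7, 32/7]
after L2 α=3/4: [2225/14, 2281/14, 2111/28]
after L3 α=4/7: [7067/98, 9587/98, 7341/196]
after L4 α=4/5: [95267/490, 20171/490, 205693/980]
= [194, 41, 210]

at x=1,y=1 over L1,L2,L3,L4,L5:
+L1 (α=1/7) → [103/7, 152/7, 32/7]
+L2 (α=3/4) → [2225/14, 2281/14, 2111/28]
+L3 (α=4/7) → [7067/98, 9587/98, 7341/196]
+L4 (α=4/5) → [95267/490, 20171/490, 205693/980]
+L5 (α=0) → [95267/490, 20171/490, 205693/980]
rounded: [194, 41, 210]

(0,1) stack=L1,L2,L3,L4,L5; from [0,0,0]:
+L1 (α=3/4) → [69/2, 753/4, 195/2]
+L2 (α=3/4) → [1323/8, 3801/16, 783/8]
+L3 (α=1/2) → [2195/16, 4297/32, 2423/16]
+L4 (α=1/2) → [5139/32, 10889/64, 4935/32]
+L5 (α=4/5) → [6967/32, 24713/320, 11591/160]
rounded: [218, 77, 72]

at x=1,y=1 over L1,L2,L3,L4,L6:
+L1 (α=1/7) → [103/7, 152/7, 32/7]
+L2 (α=3/4) → [2225/14, 2281/14, 2111/28]
+L3 (α=4/7) → [7067/98, 9587/98, 7341/196]
+L4 (α=4/5) → [95267/490, 20171/490, 205693/980]
+L6 (α=1/2) → [181017/980, 126011/980, 429133/1960]
rounded: [185, 129, 219]

(0,1) stack=L1,L2,L3,L4,L6; from [0,0,0]:
+L1 (α=3/4) → [69/2, 753/4, 195/2]
+L2 (α=3/4) → [1323/8, 3801/16, 783/8]
+L3 (α=1/2) → [2195/16, 4297/32, 2423/16]
+L4 (α=1/2) → [5139/32, 10889/64, 4935/32]
+L6 (α=2/3) → [6227/96, 28169/192, 5677/32]
→ [65, 147, 177]

query (0,0) [L1,L2,L3,L4,L6] — begin 0,0,0
after L1 α=3/5: [363/5, 489/5, 597/5]
after L2 α=7/8: [117/10, 258/5, 4201/20]
after L3 α=1/2: [787/20, 1413/10, 6901/40]
after L4 α=7/8: [6387/160, 14293/80, 16701/320]
after L6 α=1: [213, 43, 131]
→ [213, 43, 131]


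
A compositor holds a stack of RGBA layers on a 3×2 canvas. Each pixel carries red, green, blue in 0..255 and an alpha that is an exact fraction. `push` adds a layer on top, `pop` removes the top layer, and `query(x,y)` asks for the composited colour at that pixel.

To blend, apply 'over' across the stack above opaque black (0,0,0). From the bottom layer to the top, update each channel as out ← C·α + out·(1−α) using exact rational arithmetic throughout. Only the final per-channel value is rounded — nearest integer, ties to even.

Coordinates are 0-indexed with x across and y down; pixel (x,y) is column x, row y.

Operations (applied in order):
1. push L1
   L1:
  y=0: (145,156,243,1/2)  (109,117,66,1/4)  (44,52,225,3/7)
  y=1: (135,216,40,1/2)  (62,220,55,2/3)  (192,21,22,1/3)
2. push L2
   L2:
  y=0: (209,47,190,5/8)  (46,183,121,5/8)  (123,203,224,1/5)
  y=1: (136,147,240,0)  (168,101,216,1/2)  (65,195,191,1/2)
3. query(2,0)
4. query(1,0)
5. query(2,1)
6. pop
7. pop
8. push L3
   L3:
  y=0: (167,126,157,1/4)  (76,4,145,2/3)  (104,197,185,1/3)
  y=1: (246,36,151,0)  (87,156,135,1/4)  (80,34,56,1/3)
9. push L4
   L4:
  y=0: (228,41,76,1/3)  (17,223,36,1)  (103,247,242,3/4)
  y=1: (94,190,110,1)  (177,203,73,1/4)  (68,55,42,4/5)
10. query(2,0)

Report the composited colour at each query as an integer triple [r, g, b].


(2,0) stack=L1,L2; from [0,0,0]:
L1 α=3/7: [132/7, 156/7, 675/7]
L2 α=1/5: [1389/35, 409/7, 4268/35]
→ [40, 58, 122]

query (1,0) [L1,L2] — begin 0,0,0
L1 α=1/4: [109/4, 117/4, 33/2]
L2 α=5/8: [1247/32, 4011/32, 1309/16]
= [39, 125, 82]

query (2,1) [L1,L2] — begin 0,0,0
+L1 (α=1/3) → [64, 7, 22/3]
+L2 (α=1/2) → [129/2, 101, 595/6]
= [64, 101, 99]

query (2,0) [L3,L4] — begin 0,0,0
L3 α=1/3: [104/3, 197/3, 185/3]
L4 α=3/4: [1031/12, 605/3, 2363/12]
= [86, 202, 197]


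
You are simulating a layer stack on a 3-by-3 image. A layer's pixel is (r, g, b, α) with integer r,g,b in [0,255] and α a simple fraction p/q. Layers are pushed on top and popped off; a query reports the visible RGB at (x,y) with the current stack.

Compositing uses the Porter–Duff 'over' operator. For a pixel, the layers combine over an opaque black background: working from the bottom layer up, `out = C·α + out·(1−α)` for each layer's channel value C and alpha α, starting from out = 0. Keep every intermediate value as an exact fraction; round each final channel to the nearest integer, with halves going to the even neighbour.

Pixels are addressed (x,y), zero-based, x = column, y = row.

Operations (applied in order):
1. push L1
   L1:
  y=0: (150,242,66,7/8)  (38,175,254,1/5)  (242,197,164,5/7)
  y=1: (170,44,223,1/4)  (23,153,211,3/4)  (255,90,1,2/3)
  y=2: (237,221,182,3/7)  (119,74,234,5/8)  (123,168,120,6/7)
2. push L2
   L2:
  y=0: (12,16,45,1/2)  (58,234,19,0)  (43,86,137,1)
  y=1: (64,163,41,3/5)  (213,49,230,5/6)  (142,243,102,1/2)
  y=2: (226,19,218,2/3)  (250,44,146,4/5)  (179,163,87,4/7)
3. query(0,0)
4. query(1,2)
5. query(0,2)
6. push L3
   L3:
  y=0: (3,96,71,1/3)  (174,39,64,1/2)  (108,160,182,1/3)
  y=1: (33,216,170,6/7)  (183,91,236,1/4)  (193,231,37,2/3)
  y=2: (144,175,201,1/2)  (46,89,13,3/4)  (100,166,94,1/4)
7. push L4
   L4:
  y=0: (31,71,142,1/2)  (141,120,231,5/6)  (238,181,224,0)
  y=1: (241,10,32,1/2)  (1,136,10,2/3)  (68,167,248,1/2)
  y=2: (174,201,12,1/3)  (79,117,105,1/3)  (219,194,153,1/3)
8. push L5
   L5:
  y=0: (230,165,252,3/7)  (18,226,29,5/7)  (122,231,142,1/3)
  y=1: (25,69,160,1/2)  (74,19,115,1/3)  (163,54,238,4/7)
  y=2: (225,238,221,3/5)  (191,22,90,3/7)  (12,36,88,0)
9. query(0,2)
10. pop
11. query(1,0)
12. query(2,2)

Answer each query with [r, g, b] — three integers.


(0,0) stack=L1,L2; from [0,0,0]:
after L1 α=7/8: [525/4, 847/4, 231/4]
after L2 α=1/2: [573/8, 911/8, 411/8]
→ [72, 114, 51]

(1,2) stack=L1,L2; from [0,0,0]:
after L1 α=5/8: [595/8, 185/4, 585/4]
after L2 α=4/5: [1719/8, 889/20, 2921/20]
rounded: [215, 44, 146]

at x=0,y=2 over L1,L2:
after L1 α=3/7: [711/7, 663/7, 78]
after L2 α=2/3: [3875/21, 929/21, 514/3]
= [185, 44, 171]

at x=0,y=2 over L1,L2,L3,L4,L5:
+L1 (α=3/7) → [711/7, 663/7, 78]
+L2 (α=2/3) → [3875/21, 929/21, 514/3]
+L3 (α=1/2) → [6899/42, 2302/21, 1117/6]
+L4 (α=1/3) → [10553/63, 8825/63, 1153/9]
+L5 (α=3/5) → [63631/315, 62632/315, 8273/45]
→ [202, 199, 184]

(1,0) stack=L1,L2,L3,L4; from [0,0,0]:
+L1 (α=1/5) → [38/5, 35, 254/5]
+L2 (α=0) → [38/5, 35, 254/5]
+L3 (α=1/2) → [454/5, 37, 287/5]
+L4 (α=5/6) → [3979/30, 637/6, 3031/15]
= [133, 106, 202]

query (2,2) [L1,L2,L3,L4] — begin 0,0,0
+L1 (α=6/7) → [738/7, 144, 720/7]
+L2 (α=4/7) → [7226/49, 1084/7, 4596/49]
+L3 (α=1/4) → [13289/98, 2207/14, 9197/98]
+L4 (α=1/3) → [24020/147, 3565/21, 16694/147]
= [163, 170, 114]


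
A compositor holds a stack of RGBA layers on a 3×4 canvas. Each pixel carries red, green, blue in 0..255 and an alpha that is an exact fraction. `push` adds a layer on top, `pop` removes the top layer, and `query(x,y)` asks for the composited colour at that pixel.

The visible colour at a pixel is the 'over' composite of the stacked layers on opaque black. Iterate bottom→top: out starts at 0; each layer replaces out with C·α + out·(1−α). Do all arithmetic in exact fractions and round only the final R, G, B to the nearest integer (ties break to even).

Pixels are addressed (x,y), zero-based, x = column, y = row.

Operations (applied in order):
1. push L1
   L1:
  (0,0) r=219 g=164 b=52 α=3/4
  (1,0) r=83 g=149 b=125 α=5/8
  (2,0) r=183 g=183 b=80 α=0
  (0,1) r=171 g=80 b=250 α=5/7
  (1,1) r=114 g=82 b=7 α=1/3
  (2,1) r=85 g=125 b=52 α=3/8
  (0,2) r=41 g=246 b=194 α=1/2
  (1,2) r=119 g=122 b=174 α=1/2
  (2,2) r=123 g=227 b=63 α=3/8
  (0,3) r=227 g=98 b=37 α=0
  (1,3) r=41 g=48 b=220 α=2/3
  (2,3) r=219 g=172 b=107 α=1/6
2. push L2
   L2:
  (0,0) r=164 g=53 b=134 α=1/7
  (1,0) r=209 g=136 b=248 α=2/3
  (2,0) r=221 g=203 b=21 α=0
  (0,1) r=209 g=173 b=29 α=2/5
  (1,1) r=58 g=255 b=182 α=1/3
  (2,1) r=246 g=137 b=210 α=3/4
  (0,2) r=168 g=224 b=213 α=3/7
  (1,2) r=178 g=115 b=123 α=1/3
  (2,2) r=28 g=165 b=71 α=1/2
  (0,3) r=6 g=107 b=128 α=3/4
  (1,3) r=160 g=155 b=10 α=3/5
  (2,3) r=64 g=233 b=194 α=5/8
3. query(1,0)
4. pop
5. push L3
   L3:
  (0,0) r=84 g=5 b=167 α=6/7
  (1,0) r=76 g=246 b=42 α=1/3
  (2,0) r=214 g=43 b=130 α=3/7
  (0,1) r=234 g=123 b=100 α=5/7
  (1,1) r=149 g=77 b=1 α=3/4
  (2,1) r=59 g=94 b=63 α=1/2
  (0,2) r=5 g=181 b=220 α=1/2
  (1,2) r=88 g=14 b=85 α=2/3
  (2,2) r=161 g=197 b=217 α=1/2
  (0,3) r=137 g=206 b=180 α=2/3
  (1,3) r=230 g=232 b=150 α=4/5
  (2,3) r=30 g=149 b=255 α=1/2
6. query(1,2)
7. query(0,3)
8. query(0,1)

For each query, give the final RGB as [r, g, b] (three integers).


query (1,0) [L1,L2] — begin 0,0,0
+L1 (α=5/8) → [415/8, 745/8, 625/8]
+L2 (α=2/3) → [1253/8, 2921/24, 1531/8]
→ [157, 122, 191]

at x=1,y=2 over L1,L3:
after L1 α=1/2: [119/2, 61, 87]
after L3 α=2/3: [157/2, 89/3, 257/3]
→ [78, 30, 86]

query (0,3) [L1,L3] — begin 0,0,0
L1 α=0: [0, 0, 0]
L3 α=2/3: [274/3, 412/3, 120]
= [91, 137, 120]

(0,1) stack=L1,L3; from [0,0,0]:
L1 α=5/7: [855/7, 400/7, 1250/7]
L3 α=5/7: [9900/49, 5105/49, 6000/49]
→ [202, 104, 122]


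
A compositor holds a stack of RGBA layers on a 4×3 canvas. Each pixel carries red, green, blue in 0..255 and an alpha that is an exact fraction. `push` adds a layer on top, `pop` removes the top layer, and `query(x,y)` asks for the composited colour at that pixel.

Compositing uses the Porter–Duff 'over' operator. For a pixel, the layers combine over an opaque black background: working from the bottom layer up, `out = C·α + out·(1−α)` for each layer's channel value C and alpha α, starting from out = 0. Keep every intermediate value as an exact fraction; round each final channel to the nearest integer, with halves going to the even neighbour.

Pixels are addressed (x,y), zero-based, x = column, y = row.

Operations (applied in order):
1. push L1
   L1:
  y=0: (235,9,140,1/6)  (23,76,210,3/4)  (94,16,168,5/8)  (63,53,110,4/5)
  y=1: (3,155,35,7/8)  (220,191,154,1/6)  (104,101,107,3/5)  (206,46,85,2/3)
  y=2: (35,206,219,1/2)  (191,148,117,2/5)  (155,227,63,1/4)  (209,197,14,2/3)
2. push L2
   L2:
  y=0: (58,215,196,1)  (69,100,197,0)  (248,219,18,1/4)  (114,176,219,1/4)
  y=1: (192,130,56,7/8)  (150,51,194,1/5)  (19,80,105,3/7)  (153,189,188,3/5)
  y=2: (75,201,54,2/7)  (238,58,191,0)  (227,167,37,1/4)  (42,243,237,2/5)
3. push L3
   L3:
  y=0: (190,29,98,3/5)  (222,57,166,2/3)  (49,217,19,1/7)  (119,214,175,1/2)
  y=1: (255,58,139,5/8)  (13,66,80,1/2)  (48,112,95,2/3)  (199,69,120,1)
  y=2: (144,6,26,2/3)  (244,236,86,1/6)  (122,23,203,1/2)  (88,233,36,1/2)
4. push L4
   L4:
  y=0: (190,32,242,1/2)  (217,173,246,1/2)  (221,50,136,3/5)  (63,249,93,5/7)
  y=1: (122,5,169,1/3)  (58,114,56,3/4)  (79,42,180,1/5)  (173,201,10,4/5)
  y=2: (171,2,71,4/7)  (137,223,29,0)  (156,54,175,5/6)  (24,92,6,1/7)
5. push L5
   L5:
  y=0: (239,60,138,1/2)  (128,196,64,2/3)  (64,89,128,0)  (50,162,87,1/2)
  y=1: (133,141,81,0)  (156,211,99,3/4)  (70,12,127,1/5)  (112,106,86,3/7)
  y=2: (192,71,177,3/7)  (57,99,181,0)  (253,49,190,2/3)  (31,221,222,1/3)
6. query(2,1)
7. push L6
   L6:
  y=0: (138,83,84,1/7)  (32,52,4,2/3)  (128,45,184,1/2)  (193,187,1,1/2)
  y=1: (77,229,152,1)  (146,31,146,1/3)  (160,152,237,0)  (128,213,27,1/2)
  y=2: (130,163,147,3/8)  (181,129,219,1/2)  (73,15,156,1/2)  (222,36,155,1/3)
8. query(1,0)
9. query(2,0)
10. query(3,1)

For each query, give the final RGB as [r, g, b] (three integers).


at x=2,y=1 over L1,L2,L3,L4,L5:
L1 α=3/5: [312/5, 303/5, 321/5]
L2 α=3/7: [219/5, 2412/35, 2859/35]
L3 α=2/3: [233/5, 10252/105, 9509/105]
L4 α=1/5: [1327/25, 45418/525, 56936/525]
L5 α=1/5: [7058/125, 187972/2625, 294419/2625]
= [56, 72, 112]

(1,0) stack=L1,L2,L3,L4,L5,L6; from [0,0,0]:
+L1 (α=3/4) → [69/4, 57, 315/2]
+L2 (α=0) → [69/4, 57, 315/2]
+L3 (α=2/3) → [615/4, 57, 979/6]
+L4 (α=1/2) → [1483/8, 115, 2455/12]
+L5 (α=2/3) → [1177/8, 169, 3991/36]
+L6 (α=2/3) → [563/8, 91, 4279/108]
= [70, 91, 40]

at x=2,y=0 over L1,L2,L3,L4,L5,L6:
L1 α=5/8: [235/4, 10, 105]
L2 α=1/4: [1697/16, 249/4, 333/4]
L3 α=1/7: [5483/56, 1181/14, 1037/14]
L4 α=3/5: [24047/140, 2231/35, 3893/35]
L5 α=0: [24047/140, 2231/35, 3893/35]
L6 α=1/2: [41967/280, 1903/35, 10333/70]
= [150, 54, 148]

(3,1) stack=L1,L2,L3,L4,L5,L6; from [0,0,0]:
L1 α=2/3: [412/3, 92/3, 170/3]
L2 α=3/5: [2201/15, 377/3, 2032/15]
L3 α=1: [199, 69, 120]
L4 α=4/5: [891/5, 873/5, 32]
L5 α=3/7: [5244/35, 726/5, 386/7]
L6 α=1/2: [4862/35, 1791/10, 575/14]
rounded: [139, 179, 41]
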